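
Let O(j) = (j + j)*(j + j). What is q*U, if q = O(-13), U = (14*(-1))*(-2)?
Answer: 18928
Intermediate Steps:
O(j) = 4*j² (O(j) = (2*j)*(2*j) = 4*j²)
U = 28 (U = -14*(-2) = 28)
q = 676 (q = 4*(-13)² = 4*169 = 676)
q*U = 676*28 = 18928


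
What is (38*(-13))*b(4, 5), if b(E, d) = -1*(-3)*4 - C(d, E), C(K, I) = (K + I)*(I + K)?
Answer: 34086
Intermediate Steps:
C(K, I) = (I + K)² (C(K, I) = (I + K)*(I + K) = (I + K)²)
b(E, d) = 12 - (E + d)² (b(E, d) = -1*(-3)*4 - (E + d)² = 3*4 - (E + d)² = 12 - (E + d)²)
(38*(-13))*b(4, 5) = (38*(-13))*(12 - (4 + 5)²) = -494*(12 - 1*9²) = -494*(12 - 1*81) = -494*(12 - 81) = -494*(-69) = 34086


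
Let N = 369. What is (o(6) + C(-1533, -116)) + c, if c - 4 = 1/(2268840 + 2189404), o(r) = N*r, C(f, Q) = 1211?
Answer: 15287318677/4458244 ≈ 3429.0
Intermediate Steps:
o(r) = 369*r
c = 17832977/4458244 (c = 4 + 1/(2268840 + 2189404) = 4 + 1/4458244 = 17832977/4458244 ≈ 4.0000)
(o(6) + C(-1533, -116)) + c = (369*6 + 1211) + 17832977/4458244 = (2214 + 1211) + 17832977/4458244 = 3425 + 17832977/4458244 = 15287318677/4458244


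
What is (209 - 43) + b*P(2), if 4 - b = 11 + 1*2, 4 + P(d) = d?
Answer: 184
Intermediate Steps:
P(d) = -4 + d
b = -9 (b = 4 - (11 + 1*2) = 4 - (11 + 2) = 4 - 1*13 = 4 - 13 = -9)
(209 - 43) + b*P(2) = (209 - 43) - 9*(-4 + 2) = 166 - 9*(-2) = 166 + 18 = 184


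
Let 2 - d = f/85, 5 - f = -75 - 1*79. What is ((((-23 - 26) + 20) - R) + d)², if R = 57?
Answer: 53275401/7225 ≈ 7373.8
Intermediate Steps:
f = 159 (f = 5 - (-75 - 1*79) = 5 - (-75 - 79) = 5 - 1*(-154) = 5 + 154 = 159)
d = 11/85 (d = 2 - 159/85 = 11/85 ≈ 0.12941)
((((-23 - 26) + 20) - R) + d)² = ((((-23 - 26) + 20) - 1*57) + 11/85)² = (((-49 + 20) - 57) + 11/85)² = ((-29 - 57) + 11/85)² = (-86 + 11/85)² = (-7299/85)² = 53275401/7225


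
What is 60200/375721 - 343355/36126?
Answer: -126830898755/13573296846 ≈ -9.3441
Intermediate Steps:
60200/375721 - 343355/36126 = -126830898755/13573296846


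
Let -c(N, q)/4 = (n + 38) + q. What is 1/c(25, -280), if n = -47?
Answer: 1/1156 ≈ 0.00086505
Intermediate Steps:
c(N, q) = 36 - 4*q (c(N, q) = -4*((-47 + 38) + q) = -4*(-9 + q) = 36 - 4*q)
1/c(25, -280) = 1/(36 - 4*(-280)) = 1/(36 + 1120) = 1/1156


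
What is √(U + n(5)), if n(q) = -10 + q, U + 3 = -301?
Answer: I*√309 ≈ 17.578*I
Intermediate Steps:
U = -304 (U = -3 - 301 = -304)
√(U + n(5)) = √(-304 + (-10 + 5)) = √(-304 - 5) = √(-309) = I*√309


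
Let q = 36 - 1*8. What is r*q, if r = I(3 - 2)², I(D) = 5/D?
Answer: 700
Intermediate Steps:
q = 28 (q = 36 - 8 = 28)
r = 25 (r = (5/(3 - 2))² = (5/1)² = (5*1)² = 5² = 25)
r*q = 25*28 = 700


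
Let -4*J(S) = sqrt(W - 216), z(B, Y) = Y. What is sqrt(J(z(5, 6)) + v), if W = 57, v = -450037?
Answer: sqrt(-1800148 - I*sqrt(159))/2 ≈ 0.0023495 - 670.85*I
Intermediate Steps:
J(S) = -I*sqrt(159)/4 (J(S) = -sqrt(57 - 216)/4 = -I*sqrt(159)/4)
sqrt(J(z(5, 6)) + v) = sqrt(-I*sqrt(159)/4 - 450037) = sqrt(-450037 - I*sqrt(159)/4)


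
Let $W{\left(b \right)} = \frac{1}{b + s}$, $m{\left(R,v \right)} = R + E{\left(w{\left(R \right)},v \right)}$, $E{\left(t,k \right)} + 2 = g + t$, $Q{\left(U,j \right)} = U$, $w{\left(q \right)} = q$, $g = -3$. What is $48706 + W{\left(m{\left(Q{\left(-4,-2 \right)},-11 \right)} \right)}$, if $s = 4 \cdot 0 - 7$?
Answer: $\frac{974119}{20} \approx 48706.0$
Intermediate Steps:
$s = -7$ ($s = 0 - 7 = -7$)
$E{\left(t,k \right)} = -5 + t$ ($E{\left(t,k \right)} = -2 + \left(-3 + t\right) = -5 + t$)
$m{\left(R,v \right)} = -5 + 2 R$ ($m{\left(R,v \right)} = R + \left(-5 + R\right) = -5 + 2 R$)
$W{\left(b \right)} = \frac{1}{-7 + b}$ ($W{\left(b \right)} = \frac{1}{b - 7} = \frac{1}{-7 + b}$)
$48706 + W{\left(m{\left(Q{\left(-4,-2 \right)},-11 \right)} \right)} = 48706 + \frac{1}{-7 + \left(-5 + 2 \left(-4\right)\right)} = 48706 + \frac{1}{-7 - 13} = 48706 + \frac{1}{-20} = 48706 - \frac{1}{20} = \frac{974119}{20}$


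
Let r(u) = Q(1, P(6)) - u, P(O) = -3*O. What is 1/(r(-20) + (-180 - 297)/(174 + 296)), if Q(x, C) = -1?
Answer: 470/8453 ≈ 0.055602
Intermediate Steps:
r(u) = -1 - u
1/(r(-20) + (-180 - 297)/(174 + 296)) = 1/((-1 - 1*(-20)) + (-180 - 297)/(174 + 296)) = 1/((-1 + 20) - 477/470) = 1/(19 - 477*1/470) = 1/(19 - 477/470) = 1/(8453/470) = 470/8453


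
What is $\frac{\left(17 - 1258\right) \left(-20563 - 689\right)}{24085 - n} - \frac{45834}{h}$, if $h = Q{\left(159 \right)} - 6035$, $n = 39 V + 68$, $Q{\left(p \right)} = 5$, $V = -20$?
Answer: $\frac{26695024943}{24920985} \approx 1071.2$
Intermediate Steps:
$n = -712$ ($n = 39 \left(-20\right) + 68 = -780 + 68 = -712$)
$h = -6030$ ($h = 5 - 6035 = -6030$)
$\frac{\left(17 - 1258\right) \left(-20563 - 689\right)}{24085 - n} - \frac{45834}{h} = \frac{\left(17 - 1258\right) \left(-20563 - 689\right)}{24085 - -712} - \frac{45834}{-6030} = \frac{\left(-1241\right) \left(-21252\right)}{24085 + 712} - - \frac{7639}{1005} = \frac{26373732}{24797} + \frac{7639}{1005} = \frac{26695024943}{24920985}$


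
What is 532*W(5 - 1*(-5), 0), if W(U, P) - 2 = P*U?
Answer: 1064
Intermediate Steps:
W(U, P) = 2 + P*U
532*W(5 - 1*(-5), 0) = 532*(2 + 0*(5 - 1*(-5))) = 532*(2 + 0*(5 + 5)) = 532*(2 + 0*10) = 532*(2 + 0) = 532*2 = 1064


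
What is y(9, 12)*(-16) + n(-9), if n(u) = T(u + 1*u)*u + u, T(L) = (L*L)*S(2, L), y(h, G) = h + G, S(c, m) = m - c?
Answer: 57975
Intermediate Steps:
y(h, G) = G + h
T(L) = L**2*(-2 + L) (T(L) = (L*L)*(L - 1*2) = L**2*(L - 2) = L**2*(-2 + L))
n(u) = u + 4*u**3*(-2 + 2*u) (n(u) = ((u + 1*u)**2*(-2 + (u + 1*u)))*u + u = ((u + u)**2*(-2 + (u + u)))*u + u = ((2*u)**2*(-2 + 2*u))*u + u = ((4*u**2)*(-2 + 2*u))*u + u = (4*u**2*(-2 + 2*u))*u + u = 4*u**3*(-2 + 2*u) + u = u + 4*u**3*(-2 + 2*u))
y(9, 12)*(-16) + n(-9) = (12 + 9)*(-16) - 9*(1 + 8*(-9)**2*(-1 - 9)) = 21*(-16) - 9*(1 + 8*81*(-10)) = -336 - 9*(1 - 6480) = -336 - 9*(-6479) = -336 + 58311 = 57975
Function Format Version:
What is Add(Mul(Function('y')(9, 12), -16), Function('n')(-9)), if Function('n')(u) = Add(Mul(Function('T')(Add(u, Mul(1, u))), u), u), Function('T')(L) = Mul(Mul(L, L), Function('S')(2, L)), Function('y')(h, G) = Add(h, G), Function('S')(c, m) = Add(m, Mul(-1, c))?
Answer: 57975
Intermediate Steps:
Function('y')(h, G) = Add(G, h)
Function('T')(L) = Mul(Pow(L, 2), Add(-2, L)) (Function('T')(L) = Mul(Mul(L, L), Add(L, Mul(-1, 2))) = Mul(Pow(L, 2), Add(L, -2)) = Mul(Pow(L, 2), Add(-2, L)))
Function('n')(u) = Add(u, Mul(4, Pow(u, 3), Add(-2, Mul(2, u)))) (Function('n')(u) = Add(Mul(Mul(Pow(Add(u, Mul(1, u)), 2), Add(-2, Add(u, Mul(1, u)))), u), u) = Add(Mul(Mul(Pow(Add(u, u), 2), Add(-2, Add(u, u))), u), u) = Add(Mul(Mul(Pow(Mul(2, u), 2), Add(-2, Mul(2, u))), u), u) = Add(Mul(Mul(Mul(4, Pow(u, 2)), Add(-2, Mul(2, u))), u), u) = Add(Mul(Mul(4, Pow(u, 2), Add(-2, Mul(2, u))), u), u) = Add(Mul(4, Pow(u, 3), Add(-2, Mul(2, u))), u) = Add(u, Mul(4, Pow(u, 3), Add(-2, Mul(2, u)))))
Add(Mul(Function('y')(9, 12), -16), Function('n')(-9)) = Add(Mul(Add(12, 9), -16), Mul(-9, Add(1, Mul(8, Pow(-9, 2), Add(-1, -9))))) = Add(Mul(21, -16), Mul(-9, Add(1, Mul(8, 81, -10)))) = Add(-336, Mul(-9, Add(1, -6480))) = Add(-336, Mul(-9, -6479)) = Add(-336, 58311) = 57975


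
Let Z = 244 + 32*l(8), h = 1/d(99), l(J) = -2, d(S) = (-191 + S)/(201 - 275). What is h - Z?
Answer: -8243/46 ≈ -179.20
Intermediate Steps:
d(S) = 191/74 - S/74 (d(S) = (-191 + S)/(-74) = (-191 + S)*(-1/74) = 191/74 - S/74)
h = 37/46 (h = 1/(191/74 - 1/74*99) = 1/(191/74 - 99/74) = 1/(46/37) = 37/46 ≈ 0.80435)
Z = 180 (Z = 244 + 32*(-2) = 244 - 64 = 180)
h - Z = 37/46 - 1*180 = 37/46 - 180 = -8243/46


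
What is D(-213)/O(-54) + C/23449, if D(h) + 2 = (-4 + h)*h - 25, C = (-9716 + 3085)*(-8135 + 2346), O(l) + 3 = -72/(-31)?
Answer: -10924390749/164143 ≈ -66554.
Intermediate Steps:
O(l) = -21/31 (O(l) = -3 - 72/(-31) = -3 - 72*(-1/31) = -3 + 72/31 = -21/31)
C = 38386859 (C = -6631*(-5789) = 38386859)
D(h) = -27 + h*(-4 + h) (D(h) = -2 + ((-4 + h)*h - 25) = -2 + (h*(-4 + h) - 25) = -2 + (-25 + h*(-4 + h)) = -27 + h*(-4 + h))
D(-213)/O(-54) + C/23449 = (-27 + (-213)² - 4*(-213))/(-21/31) + 38386859/23449 = (-27 + 45369 + 852)*(-31/21) + 38386859*(1/23449) = 46194*(-31/21) + 38386859/23449 = -477338/7 + 38386859/23449 = -10924390749/164143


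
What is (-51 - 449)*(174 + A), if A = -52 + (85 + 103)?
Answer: -155000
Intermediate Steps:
A = 136 (A = -52 + 188 = 136)
(-51 - 449)*(174 + A) = (-51 - 449)*(174 + 136) = -500*310 = -155000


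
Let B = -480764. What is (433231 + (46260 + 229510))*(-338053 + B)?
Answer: -580542071817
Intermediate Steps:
(433231 + (46260 + 229510))*(-338053 + B) = (433231 + (46260 + 229510))*(-338053 - 480764) = (433231 + 275770)*(-818817) = 709001*(-818817) = -580542071817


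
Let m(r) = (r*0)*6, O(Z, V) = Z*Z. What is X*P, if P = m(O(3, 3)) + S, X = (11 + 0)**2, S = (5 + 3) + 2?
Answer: 1210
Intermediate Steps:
O(Z, V) = Z**2
m(r) = 0 (m(r) = 0*6 = 0)
S = 10 (S = 8 + 2 = 10)
X = 121 (X = 11**2 = 121)
P = 10 (P = 0 + 10 = 10)
X*P = 121*10 = 1210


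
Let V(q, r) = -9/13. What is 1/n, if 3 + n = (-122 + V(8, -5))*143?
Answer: -1/17548 ≈ -5.6987e-5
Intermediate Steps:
V(q, r) = -9/13 (V(q, r) = -9*1/13 = -9/13)
n = -17548 (n = -3 + (-122 - 9/13)*143 = -3 - 1595/13*143 = -3 - 17545 = -17548)
1/n = 1/(-17548) = -1/17548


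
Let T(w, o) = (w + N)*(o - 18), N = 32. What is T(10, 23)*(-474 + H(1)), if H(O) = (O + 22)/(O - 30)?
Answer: -2891490/29 ≈ -99707.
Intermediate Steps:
T(w, o) = (-18 + o)*(32 + w) (T(w, o) = (w + 32)*(o - 18) = (32 + w)*(-18 + o) = (-18 + o)*(32 + w))
H(O) = (22 + O)/(-30 + O)
T(10, 23)*(-474 + H(1)) = (-576 - 18*10 + 32*23 + 23*10)*(-474 + (22 + 1)/(-30 + 1)) = (-576 - 180 + 736 + 230)*(-474 + 23/(-29)) = 210*(-474 - 1/29*23) = 210*(-474 - 23/29) = 210*(-13769/29) = -2891490/29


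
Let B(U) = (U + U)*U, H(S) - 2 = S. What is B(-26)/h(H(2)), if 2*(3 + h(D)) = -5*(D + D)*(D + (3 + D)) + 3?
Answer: -2704/443 ≈ -6.1038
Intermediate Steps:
H(S) = 2 + S
B(U) = 2*U**2 (B(U) = (2*U)*U = 2*U**2)
h(D) = -3/2 - 5*D*(3 + 2*D) (h(D) = -3 + (-5*(D + D)*(D + (3 + D)) + 3)/2 = -3 + (-5*2*D*(3 + 2*D) + 3)/2 = -3 + (-10*D*(3 + 2*D) + 3)/2 = -3 + (3 - 10*D*(3 + 2*D))/2 = -3 + (3/2 - 5*D*(3 + 2*D)) = -3/2 - 5*D*(3 + 2*D))
B(-26)/h(H(2)) = (2*(-26)**2)/(-3/2 - 15*(2 + 2) - 10*(2 + 2)**2) = (2*676)/(-3/2 - 15*4 - 10*4**2) = 1352/(-3/2 - 60 - 10*16) = 1352/(-3/2 - 60 - 160) = 1352/(-443/2) = 1352*(-2/443) = -2704/443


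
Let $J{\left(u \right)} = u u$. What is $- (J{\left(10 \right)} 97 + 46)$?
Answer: $-9746$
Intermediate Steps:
$J{\left(u \right)} = u^{2}$
$- (J{\left(10 \right)} 97 + 46) = - (10^{2} \cdot 97 + 46) = - (100 \cdot 97 + 46) = - (9700 + 46) = \left(-1\right) 9746 = -9746$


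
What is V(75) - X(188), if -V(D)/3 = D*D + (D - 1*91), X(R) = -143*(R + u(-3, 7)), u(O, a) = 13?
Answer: 11916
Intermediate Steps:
X(R) = -1859 - 143*R (X(R) = -143*(R + 13) = -143*(13 + R) = -1859 - 143*R)
V(D) = 273 - 3*D - 3*D² (V(D) = -3*(D*D + (D - 1*91)) = -3*(D² + (D - 91)) = -3*(D² + (-91 + D)) = -3*(-91 + D + D²) = 273 - 3*D - 3*D²)
V(75) - X(188) = (273 - 3*75 - 3*75²) - (-1859 - 143*188) = (273 - 225 - 3*5625) - (-1859 - 26884) = (273 - 225 - 16875) - 1*(-28743) = -16827 + 28743 = 11916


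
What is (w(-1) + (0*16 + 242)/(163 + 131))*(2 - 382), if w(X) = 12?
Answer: -716300/147 ≈ -4872.8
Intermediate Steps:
(w(-1) + (0*16 + 242)/(163 + 131))*(2 - 382) = (12 + (0*16 + 242)/(163 + 131))*(2 - 382) = (12 + (0 + 242)/294)*(-380) = (12 + 242*(1/294))*(-380) = (12 + 121/147)*(-380) = (1885/147)*(-380) = -716300/147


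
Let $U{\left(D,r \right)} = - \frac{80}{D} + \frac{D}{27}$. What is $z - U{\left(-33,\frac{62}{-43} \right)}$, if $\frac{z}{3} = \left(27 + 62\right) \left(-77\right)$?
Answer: $- \frac{2035460}{99} \approx -20560.0$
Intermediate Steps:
$U{\left(D,r \right)} = - \frac{80}{D} + \frac{D}{27}$ ($U{\left(D,r \right)} = - \frac{80}{D} + D \frac{1}{27} = - \frac{80}{D} + \frac{D}{27}$)
$z = -20559$ ($z = 3 \left(27 + 62\right) \left(-77\right) = 3 \cdot 89 \left(-77\right) = 3 \left(-6853\right) = -20559$)
$z - U{\left(-33,\frac{62}{-43} \right)} = -20559 - \left(- \frac{80}{-33} + \frac{1}{27} \left(-33\right)\right) = -20559 - \left(\left(-80\right) \left(- \frac{1}{33}\right) - \frac{11}{9}\right) = -20559 - \left(\frac{80}{33} - \frac{11}{9}\right) = -20559 - \frac{119}{99} = - \frac{2035460}{99}$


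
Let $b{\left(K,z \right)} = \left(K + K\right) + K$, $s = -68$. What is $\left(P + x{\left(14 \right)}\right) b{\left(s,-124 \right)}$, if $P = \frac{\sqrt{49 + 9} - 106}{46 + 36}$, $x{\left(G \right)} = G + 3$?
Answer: $- \frac{131376}{41} - \frac{102 \sqrt{58}}{41} \approx -3223.2$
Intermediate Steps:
$b{\left(K,z \right)} = 3 K$ ($b{\left(K,z \right)} = 2 K + K = 3 K$)
$x{\left(G \right)} = 3 + G$
$P = - \frac{53}{41} + \frac{\sqrt{58}}{82}$ ($P = \frac{\sqrt{58} - 106}{82} = \left(-106 + \sqrt{58}\right) \frac{1}{82} = - \frac{53}{41} + \frac{\sqrt{58}}{82} \approx -1.1998$)
$\left(P + x{\left(14 \right)}\right) b{\left(s,-124 \right)} = \left(\left(- \frac{53}{41} + \frac{\sqrt{58}}{82}\right) + \left(3 + 14\right)\right) 3 \left(-68\right) = \left(\left(- \frac{53}{41} + \frac{\sqrt{58}}{82}\right) + 17\right) \left(-204\right) = \left(\frac{644}{41} + \frac{\sqrt{58}}{82}\right) \left(-204\right) = - \frac{131376}{41} - \frac{102 \sqrt{58}}{41}$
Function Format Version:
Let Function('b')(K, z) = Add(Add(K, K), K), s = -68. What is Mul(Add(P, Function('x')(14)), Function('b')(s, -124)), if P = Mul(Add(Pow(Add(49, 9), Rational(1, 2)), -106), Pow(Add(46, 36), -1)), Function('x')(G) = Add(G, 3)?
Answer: Add(Rational(-131376, 41), Mul(Rational(-102, 41), Pow(58, Rational(1, 2)))) ≈ -3223.2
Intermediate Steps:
Function('b')(K, z) = Mul(3, K) (Function('b')(K, z) = Add(Mul(2, K), K) = Mul(3, K))
Function('x')(G) = Add(3, G)
P = Add(Rational(-53, 41), Mul(Rational(1, 82), Pow(58, Rational(1, 2)))) (P = Mul(Add(Pow(58, Rational(1, 2)), -106), Pow(82, -1)) = Mul(Add(-106, Pow(58, Rational(1, 2))), Rational(1, 82)) = Add(Rational(-53, 41), Mul(Rational(1, 82), Pow(58, Rational(1, 2)))) ≈ -1.1998)
Mul(Add(P, Function('x')(14)), Function('b')(s, -124)) = Mul(Add(Add(Rational(-53, 41), Mul(Rational(1, 82), Pow(58, Rational(1, 2)))), Add(3, 14)), Mul(3, -68)) = Mul(Add(Add(Rational(-53, 41), Mul(Rational(1, 82), Pow(58, Rational(1, 2)))), 17), -204) = Mul(Add(Rational(644, 41), Mul(Rational(1, 82), Pow(58, Rational(1, 2)))), -204) = Add(Rational(-131376, 41), Mul(Rational(-102, 41), Pow(58, Rational(1, 2))))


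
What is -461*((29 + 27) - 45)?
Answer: -5071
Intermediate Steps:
-461*((29 + 27) - 45) = -461*(56 - 45) = -461*11 = -5071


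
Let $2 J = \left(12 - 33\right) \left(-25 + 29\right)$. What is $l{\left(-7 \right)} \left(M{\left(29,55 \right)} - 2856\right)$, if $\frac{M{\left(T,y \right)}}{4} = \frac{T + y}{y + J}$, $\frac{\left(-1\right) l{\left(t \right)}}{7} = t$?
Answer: $- \frac{1802808}{13} \approx -1.3868 \cdot 10^{5}$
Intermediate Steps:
$l{\left(t \right)} = - 7 t$
$J = -42$ ($J = \frac{\left(12 - 33\right) \left(-25 + 29\right)}{2} = \frac{\left(-21\right) 4}{2} = \frac{1}{2} \left(-84\right) = -42$)
$M{\left(T,y \right)} = \frac{4 \left(T + y\right)}{-42 + y}$ ($M{\left(T,y \right)} = 4 \frac{T + y}{y - 42} = 4 \frac{T + y}{-42 + y} = \frac{4 \left(T + y\right)}{-42 + y}$)
$l{\left(-7 \right)} \left(M{\left(29,55 \right)} - 2856\right) = \left(-7\right) \left(-7\right) \left(\frac{4 \left(29 + 55\right)}{-42 + 55} - 2856\right) = 49 \left(4 \cdot \frac{1}{13} \cdot 84 - 2856\right) = 49 \left(\frac{336}{13} - 2856\right) = 49 \left(- \frac{36792}{13}\right) = - \frac{1802808}{13}$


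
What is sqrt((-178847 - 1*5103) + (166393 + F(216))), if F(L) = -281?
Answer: 3*I*sqrt(1982) ≈ 133.56*I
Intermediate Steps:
sqrt((-178847 - 1*5103) + (166393 + F(216))) = sqrt((-178847 - 1*5103) + (166393 - 281)) = sqrt((-178847 - 5103) + 166112) = sqrt(-183950 + 166112) = sqrt(-17838) = 3*I*sqrt(1982)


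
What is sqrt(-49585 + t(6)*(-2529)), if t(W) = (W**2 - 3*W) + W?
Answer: I*sqrt(110281) ≈ 332.09*I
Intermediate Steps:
t(W) = W**2 - 2*W
sqrt(-49585 + t(6)*(-2529)) = sqrt(-49585 + (6*(-2 + 6))*(-2529)) = sqrt(-49585 + (6*4)*(-2529)) = sqrt(-49585 + 24*(-2529)) = sqrt(-49585 - 60696) = sqrt(-110281) = I*sqrt(110281)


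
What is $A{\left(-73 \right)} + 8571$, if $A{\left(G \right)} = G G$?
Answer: $13900$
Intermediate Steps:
$A{\left(G \right)} = G^{2}$
$A{\left(-73 \right)} + 8571 = \left(-73\right)^{2} + 8571 = 5329 + 8571 = 13900$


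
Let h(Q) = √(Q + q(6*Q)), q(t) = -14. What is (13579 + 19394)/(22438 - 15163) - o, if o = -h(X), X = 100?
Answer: 10991/2425 + √86 ≈ 13.806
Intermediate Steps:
h(Q) = √(-14 + Q) (h(Q) = √(Q - 14) = √(-14 + Q))
o = -√86 (o = -√(-14 + 100) = -√86 ≈ -9.2736)
(13579 + 19394)/(22438 - 15163) - o = (13579 + 19394)/(22438 - 15163) - (-1)*√86 = 32973/7275 + √86 = 32973*(1/7275) + √86 = 10991/2425 + √86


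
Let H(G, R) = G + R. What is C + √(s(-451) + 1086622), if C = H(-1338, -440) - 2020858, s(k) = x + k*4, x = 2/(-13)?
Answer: -2022636 + 2*√45833554/13 ≈ -2.0216e+6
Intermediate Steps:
x = -2/13 (x = 2*(-1/13) = -2/13 ≈ -0.15385)
s(k) = -2/13 + 4*k (s(k) = -2/13 + k*4 = -2/13 + 4*k)
C = -2022636 (C = (-1338 - 440) - 2020858 = -1778 - 2020858 = -2022636)
C + √(s(-451) + 1086622) = -2022636 + √((-2/13 + 4*(-451)) + 1086622) = -2022636 + √((-2/13 - 1804) + 1086622) = -2022636 + √(-23454/13 + 1086622) = -2022636 + √(14102632/13) = -2022636 + 2*√45833554/13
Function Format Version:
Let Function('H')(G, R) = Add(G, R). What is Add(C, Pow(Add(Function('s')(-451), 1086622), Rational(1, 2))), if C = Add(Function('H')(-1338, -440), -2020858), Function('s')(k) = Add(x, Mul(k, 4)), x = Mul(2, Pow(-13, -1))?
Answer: Add(-2022636, Mul(Rational(2, 13), Pow(45833554, Rational(1, 2)))) ≈ -2.0216e+6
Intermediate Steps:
x = Rational(-2, 13) (x = Mul(2, Rational(-1, 13)) = Rational(-2, 13) ≈ -0.15385)
Function('s')(k) = Add(Rational(-2, 13), Mul(4, k)) (Function('s')(k) = Add(Rational(-2, 13), Mul(k, 4)) = Add(Rational(-2, 13), Mul(4, k)))
C = -2022636 (C = Add(Add(-1338, -440), -2020858) = Add(-1778, -2020858) = -2022636)
Add(C, Pow(Add(Function('s')(-451), 1086622), Rational(1, 2))) = Add(-2022636, Pow(Add(Add(Rational(-2, 13), Mul(4, -451)), 1086622), Rational(1, 2))) = Add(-2022636, Pow(Add(Add(Rational(-2, 13), -1804), 1086622), Rational(1, 2))) = Add(-2022636, Pow(Add(Rational(-23454, 13), 1086622), Rational(1, 2))) = Add(-2022636, Pow(Rational(14102632, 13), Rational(1, 2))) = Add(-2022636, Mul(Rational(2, 13), Pow(45833554, Rational(1, 2))))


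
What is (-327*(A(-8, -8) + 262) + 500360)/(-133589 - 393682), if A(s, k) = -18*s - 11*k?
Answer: -338822/527271 ≈ -0.64260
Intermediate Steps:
(-327*(A(-8, -8) + 262) + 500360)/(-133589 - 393682) = (-327*((-18*(-8) - 11*(-8)) + 262) + 500360)/(-133589 - 393682) = (-327*((144 + 88) + 262) + 500360)/(-527271) = (-327*(232 + 262) + 500360)*(-1/527271) = (-327*494 + 500360)*(-1/527271) = (-161538 + 500360)*(-1/527271) = 338822*(-1/527271) = -338822/527271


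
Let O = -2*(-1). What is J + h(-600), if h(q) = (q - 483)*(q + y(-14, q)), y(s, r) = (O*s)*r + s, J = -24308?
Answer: -17553746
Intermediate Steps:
O = 2
y(s, r) = s + 2*r*s (y(s, r) = (2*s)*r + s = 2*r*s + s = s + 2*r*s)
h(q) = (-483 + q)*(-14 - 27*q) (h(q) = (q - 483)*(q - 14*(1 + 2*q)) = (-483 + q)*(q + (-14 - 28*q)) = (-483 + q)*(-14 - 27*q))
J + h(-600) = -24308 + (6762 - 27*(-600)² + 13027*(-600)) = -24308 + (6762 - 27*360000 - 7816200) = -24308 + (6762 - 9720000 - 7816200) = -24308 - 17529438 = -17553746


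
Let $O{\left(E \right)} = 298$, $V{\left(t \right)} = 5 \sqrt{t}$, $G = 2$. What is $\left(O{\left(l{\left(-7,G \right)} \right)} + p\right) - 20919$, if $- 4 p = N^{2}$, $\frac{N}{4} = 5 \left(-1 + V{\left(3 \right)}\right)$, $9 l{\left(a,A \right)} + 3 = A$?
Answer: $-28221 + 1000 \sqrt{3} \approx -26489.0$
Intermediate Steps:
$l{\left(a,A \right)} = - \frac{1}{3} + \frac{A}{9}$
$N = -20 + 100 \sqrt{3}$ ($N = 4 \cdot 5 \left(-1 + 5 \sqrt{3}\right) = 4 \left(-5 + 25 \sqrt{3}\right) = -20 + 100 \sqrt{3} \approx 153.21$)
$p = - \frac{\left(-20 + 100 \sqrt{3}\right)^{2}}{4} \approx -5868.0$
$\left(O{\left(l{\left(-7,G \right)} \right)} + p\right) - 20919 = \left(298 - \left(7600 - 1000 \sqrt{3}\right)\right) - 20919 = \left(-7302 + 1000 \sqrt{3}\right) - 20919 = -28221 + 1000 \sqrt{3}$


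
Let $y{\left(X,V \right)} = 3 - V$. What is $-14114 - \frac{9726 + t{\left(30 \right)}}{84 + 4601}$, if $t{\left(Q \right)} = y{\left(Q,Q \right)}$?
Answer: $- \frac{66133789}{4685} \approx -14116.0$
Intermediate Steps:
$t{\left(Q \right)} = 3 - Q$
$-14114 - \frac{9726 + t{\left(30 \right)}}{84 + 4601} = -14114 - \frac{9726 + \left(3 - 30\right)}{84 + 4601} = -14114 - \frac{9726 + \left(3 - 30\right)}{4685} = -14114 - \left(9726 - 27\right) \frac{1}{4685} = -14114 - 9699 \cdot \frac{1}{4685} = -14114 - \frac{9699}{4685} = - \frac{66133789}{4685}$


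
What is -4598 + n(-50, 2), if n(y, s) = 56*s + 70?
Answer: -4416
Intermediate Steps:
n(y, s) = 70 + 56*s
-4598 + n(-50, 2) = -4598 + (70 + 56*2) = -4598 + (70 + 112) = -4598 + 182 = -4416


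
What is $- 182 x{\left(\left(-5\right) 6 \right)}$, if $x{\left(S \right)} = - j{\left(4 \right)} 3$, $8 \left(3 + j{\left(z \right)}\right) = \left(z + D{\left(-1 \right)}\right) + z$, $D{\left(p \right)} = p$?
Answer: $- \frac{4641}{4} \approx -1160.3$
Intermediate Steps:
$j{\left(z \right)} = - \frac{25}{8} + \frac{z}{4}$ ($j{\left(z \right)} = -3 + \frac{\left(z - 1\right) + z}{8} = -3 + \frac{\left(-1 + z\right) + z}{8} = -3 + \frac{-1 + 2 z}{8} = -3 + \left(- \frac{1}{8} + \frac{z}{4}\right) = - \frac{25}{8} + \frac{z}{4}$)
$x{\left(S \right)} = \frac{51}{8}$ ($x{\left(S \right)} = - \left(- \frac{25}{8} + \frac{1}{4} \cdot 4\right) 3 = - \left(- \frac{25}{8} + 1\right) 3 = - \frac{\left(-17\right) 3}{8} = \left(-1\right) \left(- \frac{51}{8}\right) = \frac{51}{8}$)
$- 182 x{\left(\left(-5\right) 6 \right)} = \left(-182\right) \frac{51}{8} = - \frac{4641}{4}$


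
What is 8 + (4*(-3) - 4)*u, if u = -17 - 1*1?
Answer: 296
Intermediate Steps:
u = -18 (u = -17 - 1 = -18)
8 + (4*(-3) - 4)*u = 8 + (4*(-3) - 4)*(-18) = 8 + (-12 - 4)*(-18) = 8 - 16*(-18) = 8 + 288 = 296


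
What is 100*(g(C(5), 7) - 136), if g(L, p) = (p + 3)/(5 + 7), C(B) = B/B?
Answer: -40550/3 ≈ -13517.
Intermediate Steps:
C(B) = 1
g(L, p) = 1/4 + p/12 (g(L, p) = (3 + p)/12 = (3 + p)*(1/12) = 1/4 + p/12)
100*(g(C(5), 7) - 136) = 100*((1/4 + (1/12)*7) - 136) = 100*((1/4 + 7/12) - 136) = 100*(5/6 - 136) = 100*(-811/6) = -40550/3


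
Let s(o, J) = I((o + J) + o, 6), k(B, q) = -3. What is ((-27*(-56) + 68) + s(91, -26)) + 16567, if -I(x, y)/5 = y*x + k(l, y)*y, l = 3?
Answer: 13557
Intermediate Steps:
I(x, y) = 15*y - 5*x*y (I(x, y) = -5*(y*x - 3*y) = -5*(x*y - 3*y) = -5*(-3*y + x*y) = 15*y - 5*x*y)
s(o, J) = 90 - 60*o - 30*J (s(o, J) = 5*6*(3 - ((o + J) + o)) = 5*6*(3 - ((J + o) + o)) = 5*6*(3 - (J + 2*o)) = 5*6*(3 + (-J - 2*o)) = 5*6*(3 - J - 2*o) = 90 - 60*o - 30*J)
((-27*(-56) + 68) + s(91, -26)) + 16567 = ((-27*(-56) + 68) + (90 - 60*91 - 30*(-26))) + 16567 = ((1512 + 68) + (90 - 5460 + 780)) + 16567 = (1580 - 4590) + 16567 = -3010 + 16567 = 13557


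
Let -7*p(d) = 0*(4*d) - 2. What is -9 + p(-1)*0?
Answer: -9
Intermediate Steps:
p(d) = 2/7 (p(d) = -(0*(4*d) - 2)/7 = -(0 - 2)/7 = -⅐*(-2) = 2/7)
-9 + p(-1)*0 = -9 + (2/7)*0 = -9 + 0 = -9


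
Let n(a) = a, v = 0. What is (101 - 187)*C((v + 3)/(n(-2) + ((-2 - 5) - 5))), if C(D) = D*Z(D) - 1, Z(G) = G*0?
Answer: 86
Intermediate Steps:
Z(G) = 0
C(D) = -1 (C(D) = D*0 - 1 = 0 - 1 = -1)
(101 - 187)*C((v + 3)/(n(-2) + ((-2 - 5) - 5))) = (101 - 187)*(-1) = -86*(-1) = 86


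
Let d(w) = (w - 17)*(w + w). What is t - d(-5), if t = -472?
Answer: -692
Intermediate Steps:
d(w) = 2*w*(-17 + w) (d(w) = (-17 + w)*(2*w) = 2*w*(-17 + w))
t - d(-5) = -472 - 2*(-5)*(-17 - 5) = -472 - 2*(-5)*(-22) = -472 - 1*220 = -472 - 220 = -692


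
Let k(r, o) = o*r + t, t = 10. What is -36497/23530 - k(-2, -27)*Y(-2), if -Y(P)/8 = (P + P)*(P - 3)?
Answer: 240910703/23530 ≈ 10238.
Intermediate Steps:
Y(P) = -16*P*(-3 + P) (Y(P) = -8*(P + P)*(P - 3) = -8*2*P*(-3 + P) = -16*P*(-3 + P))
k(r, o) = 10 + o*r (k(r, o) = o*r + 10 = 10 + o*r)
-36497/23530 - k(-2, -27)*Y(-2) = -36497/23530 - (10 - 27*(-2))*16*(-2)*(3 - 1*(-2)) = -36497*1/23530 - (10 + 54)*16*(-2)*(3 + 2) = -36497/23530 - 64*16*(-2)*5 = -36497/23530 - 64*(-160) = -36497/23530 - 1*(-10240) = -36497/23530 + 10240 = 240910703/23530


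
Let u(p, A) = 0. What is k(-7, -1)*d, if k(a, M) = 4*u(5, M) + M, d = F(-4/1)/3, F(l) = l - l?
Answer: 0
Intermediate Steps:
F(l) = 0
d = 0 (d = 0/3 = 0*(⅓) = 0)
k(a, M) = M (k(a, M) = 4*0 + M = 0 + M = M)
k(-7, -1)*d = -1*0 = 0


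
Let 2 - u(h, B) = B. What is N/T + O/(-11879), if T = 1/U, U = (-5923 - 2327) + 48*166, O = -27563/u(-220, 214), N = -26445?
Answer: 18780554998957/2518348 ≈ 7.4575e+6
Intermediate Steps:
u(h, B) = 2 - B
O = 27563/212 (O = -27563/(2 - 1*214) = -27563/(2 - 214) = -27563/(-212) = -27563*(-1/212) = 27563/212 ≈ 130.01)
U = -282 (U = -8250 + 7968 = -282)
T = -1/282 (T = 1/(-282) = -1/282 ≈ -0.0035461)
N/T + O/(-11879) = -26445/(-1/282) + (27563/212)/(-11879) = -26445*(-282) + (27563/212)*(-1/11879) = 7457490 - 27563/2518348 = 18780554998957/2518348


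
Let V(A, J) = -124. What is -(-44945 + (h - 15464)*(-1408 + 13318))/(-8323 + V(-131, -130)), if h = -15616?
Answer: -370207745/8447 ≈ -43827.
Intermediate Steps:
-(-44945 + (h - 15464)*(-1408 + 13318))/(-8323 + V(-131, -130)) = -(-44945 + (-15616 - 15464)*(-1408 + 13318))/(-8323 - 124) = -(-44945 - 31080*11910)/(-8447) = -(-44945 - 370162800)*(-1)/8447 = -(-370207745)*(-1)/8447 = -1*370207745/8447 = -370207745/8447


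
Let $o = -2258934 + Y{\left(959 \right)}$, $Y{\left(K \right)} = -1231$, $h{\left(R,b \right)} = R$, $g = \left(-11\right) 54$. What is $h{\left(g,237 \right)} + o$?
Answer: $-2260759$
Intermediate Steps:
$g = -594$
$o = -2260165$ ($o = -2258934 - 1231 = -2260165$)
$h{\left(g,237 \right)} + o = -594 - 2260165 = -2260759$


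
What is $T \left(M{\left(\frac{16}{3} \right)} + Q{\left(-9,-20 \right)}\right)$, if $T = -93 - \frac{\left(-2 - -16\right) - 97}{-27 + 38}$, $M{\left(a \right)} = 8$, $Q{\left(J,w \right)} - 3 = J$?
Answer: $- \frac{1880}{11} \approx -170.91$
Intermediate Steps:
$Q{\left(J,w \right)} = 3 + J$
$T = - \frac{940}{11}$ ($T = -93 - \frac{\left(-2 + 16\right) - 97}{11} = -93 - \left(14 - 97\right) \frac{1}{11} = -93 - \left(-83\right) \frac{1}{11} = -93 - - \frac{83}{11} = -93 + \frac{83}{11} = - \frac{940}{11} \approx -85.455$)
$T \left(M{\left(\frac{16}{3} \right)} + Q{\left(-9,-20 \right)}\right) = - \frac{940 \left(8 + \left(3 - 9\right)\right)}{11} = - \frac{940 \left(8 - 6\right)}{11} = \left(- \frac{940}{11}\right) 2 = - \frac{1880}{11}$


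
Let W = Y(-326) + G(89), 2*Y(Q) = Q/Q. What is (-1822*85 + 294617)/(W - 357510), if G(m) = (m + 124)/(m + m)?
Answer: -12437483/31818239 ≈ -0.39089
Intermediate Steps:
Y(Q) = ½ (Y(Q) = (Q/Q)/2 = (½)*1 = ½)
G(m) = (124 + m)/(2*m) (G(m) = (124 + m)/((2*m)) = (124 + m)*(1/(2*m)) = (124 + m)/(2*m))
W = 151/89 (W = ½ + (½)*(124 + 89)/89 = ½ + (½)*(1/89)*213 = ½ + 213/178 = 151/89 ≈ 1.6966)
(-1822*85 + 294617)/(W - 357510) = (-1822*85 + 294617)/(151/89 - 357510) = (-154870 + 294617)/(-31818239/89) = 139747*(-89/31818239) = -12437483/31818239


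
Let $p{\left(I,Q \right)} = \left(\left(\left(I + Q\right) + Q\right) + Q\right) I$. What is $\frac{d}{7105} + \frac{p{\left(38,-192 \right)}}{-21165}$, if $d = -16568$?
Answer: $- \frac{8216284}{6015093} \approx -1.3659$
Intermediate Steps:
$p{\left(I,Q \right)} = I \left(I + 3 Q\right)$ ($p{\left(I,Q \right)} = \left(\left(I + 2 Q\right) + Q\right) I = \left(I + 3 Q\right) I = I \left(I + 3 Q\right)$)
$\frac{d}{7105} + \frac{p{\left(38,-192 \right)}}{-21165} = - \frac{16568}{7105} + \frac{38 \left(38 + 3 \left(-192\right)\right)}{-21165} = \left(-16568\right) \frac{1}{7105} + 38 \left(38 - 576\right) \left(- \frac{1}{21165}\right) = - \frac{16568}{7105} + 38 \left(-538\right) \left(- \frac{1}{21165}\right) = - \frac{16568}{7105} - - \frac{20444}{21165} = - \frac{16568}{7105} + \frac{20444}{21165} = - \frac{8216284}{6015093}$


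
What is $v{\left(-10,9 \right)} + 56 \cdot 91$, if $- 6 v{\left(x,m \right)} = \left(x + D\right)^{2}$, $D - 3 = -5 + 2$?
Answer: $\frac{15238}{3} \approx 5079.3$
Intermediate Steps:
$D = 0$ ($D = 3 + \left(-5 + 2\right) = 3 - 3 = 0$)
$v{\left(x,m \right)} = - \frac{x^{2}}{6}$ ($v{\left(x,m \right)} = - \frac{\left(x + 0\right)^{2}}{6} = - \frac{x^{2}}{6}$)
$v{\left(-10,9 \right)} + 56 \cdot 91 = - \frac{\left(-10\right)^{2}}{6} + 56 \cdot 91 = \left(- \frac{1}{6}\right) 100 + 5096 = - \frac{50}{3} + 5096 = \frac{15238}{3}$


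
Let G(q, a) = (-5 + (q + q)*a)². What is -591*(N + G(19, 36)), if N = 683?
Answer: -1098345132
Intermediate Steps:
G(q, a) = (-5 + 2*a*q)² (G(q, a) = (-5 + (2*q)*a)² = (-5 + 2*a*q)²)
-591*(N + G(19, 36)) = -591*(683 + (-5 + 2*36*19)²) = -591*(683 + (-5 + 1368)²) = -591*(683 + 1363²) = -591*(683 + 1857769) = -591*1858452 = -1098345132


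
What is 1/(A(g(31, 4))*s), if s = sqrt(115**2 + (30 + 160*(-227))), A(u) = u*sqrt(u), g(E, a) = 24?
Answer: -I*sqrt(138390)/6642720 ≈ -5.6002e-5*I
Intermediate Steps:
A(u) = u**(3/2)
s = I*sqrt(23065) (s = sqrt(13225 + (30 - 36320)) = sqrt(13225 - 36290) = sqrt(-23065) = I*sqrt(23065) ≈ 151.87*I)
1/(A(g(31, 4))*s) = 1/((24**(3/2))*((I*sqrt(23065)))) = (-I*sqrt(23065)/23065)/((48*sqrt(6))) = (sqrt(6)/288)*(-I*sqrt(23065)/23065) = -I*sqrt(138390)/6642720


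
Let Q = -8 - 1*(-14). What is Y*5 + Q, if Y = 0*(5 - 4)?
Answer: 6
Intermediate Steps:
Y = 0 (Y = 0*1 = 0)
Q = 6 (Q = -8 + 14 = 6)
Y*5 + Q = 0*5 + 6 = 0 + 6 = 6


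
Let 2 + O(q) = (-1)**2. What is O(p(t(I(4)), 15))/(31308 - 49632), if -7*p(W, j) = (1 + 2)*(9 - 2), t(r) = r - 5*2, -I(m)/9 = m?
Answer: 1/18324 ≈ 5.4573e-5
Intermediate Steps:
I(m) = -9*m
t(r) = -10 + r (t(r) = r - 10 = -10 + r)
p(W, j) = -3 (p(W, j) = -(1 + 2)*(9 - 2)/7 = -3*7/7 = -1/7*21 = -3)
O(q) = -1 (O(q) = -2 + (-1)**2 = -2 + 1 = -1)
O(p(t(I(4)), 15))/(31308 - 49632) = -1/(31308 - 49632) = -1/(-18324) = -1*(-1/18324) = 1/18324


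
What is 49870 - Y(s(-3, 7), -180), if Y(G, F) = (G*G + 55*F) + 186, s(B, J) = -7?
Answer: 59535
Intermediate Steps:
Y(G, F) = 186 + G² + 55*F (Y(G, F) = (G² + 55*F) + 186 = 186 + G² + 55*F)
49870 - Y(s(-3, 7), -180) = 49870 - (186 + (-7)² + 55*(-180)) = 49870 - (186 + 49 - 9900) = 49870 - 1*(-9665) = 49870 + 9665 = 59535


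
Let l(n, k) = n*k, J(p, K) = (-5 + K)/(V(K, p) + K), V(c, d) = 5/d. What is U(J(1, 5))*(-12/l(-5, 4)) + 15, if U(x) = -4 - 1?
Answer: 12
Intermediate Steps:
J(p, K) = (-5 + K)/(K + 5/p) (J(p, K) = (-5 + K)/(5/p + K) = (-5 + K)/(K + 5/p))
l(n, k) = k*n
U(x) = -5
U(J(1, 5))*(-12/l(-5, 4)) + 15 = -(-60)/(4*(-5)) + 15 = -(-60)/(-20) + 15 = -(-60)*(-1)/20 + 15 = -5*⅗ + 15 = -3 + 15 = 12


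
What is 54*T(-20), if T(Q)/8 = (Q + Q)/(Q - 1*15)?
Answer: 3456/7 ≈ 493.71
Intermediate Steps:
T(Q) = 16*Q/(-15 + Q) (T(Q) = 8*((Q + Q)/(Q - 1*15)) = 8*((2*Q)/(Q - 15)) = 8*((2*Q)/(-15 + Q)) = 8*(2*Q/(-15 + Q)) = 16*Q/(-15 + Q))
54*T(-20) = 54*(16*(-20)/(-15 - 20)) = 54*(16*(-20)/(-35)) = 54*(16*(-20)*(-1/35)) = 54*(64/7) = 3456/7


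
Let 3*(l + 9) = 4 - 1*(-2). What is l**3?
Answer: -343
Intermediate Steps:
l = -7 (l = -9 + (4 - 1*(-2))/3 = -9 + (4 + 2)/3 = -9 + (1/3)*6 = -9 + 2 = -7)
l**3 = (-7)**3 = -343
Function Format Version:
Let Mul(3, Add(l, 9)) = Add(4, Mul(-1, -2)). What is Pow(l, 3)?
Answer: -343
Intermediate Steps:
l = -7 (l = Add(-9, Mul(Rational(1, 3), Add(4, Mul(-1, -2)))) = Add(-9, Mul(Rational(1, 3), Add(4, 2))) = Add(-9, Mul(Rational(1, 3), 6)) = Add(-9, 2) = -7)
Pow(l, 3) = Pow(-7, 3) = -343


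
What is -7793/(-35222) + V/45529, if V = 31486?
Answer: 133073399/145783858 ≈ 0.91281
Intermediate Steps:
-7793/(-35222) + V/45529 = -7793/(-35222) + 31486/45529 = -7793*(-1/35222) + 31486*(1/45529) = 7793/35222 + 31486/45529 = 133073399/145783858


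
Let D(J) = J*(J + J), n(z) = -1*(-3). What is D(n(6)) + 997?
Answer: 1015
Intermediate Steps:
n(z) = 3
D(J) = 2*J² (D(J) = J*(2*J) = 2*J²)
D(n(6)) + 997 = 2*3² + 997 = 2*9 + 997 = 18 + 997 = 1015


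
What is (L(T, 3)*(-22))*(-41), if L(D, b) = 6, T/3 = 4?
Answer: 5412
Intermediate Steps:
T = 12 (T = 3*4 = 12)
(L(T, 3)*(-22))*(-41) = (6*(-22))*(-41) = -132*(-41) = 5412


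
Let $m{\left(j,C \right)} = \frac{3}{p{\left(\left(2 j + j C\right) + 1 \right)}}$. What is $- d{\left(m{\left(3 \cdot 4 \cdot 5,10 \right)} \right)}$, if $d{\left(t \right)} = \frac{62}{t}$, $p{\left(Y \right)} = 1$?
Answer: $- \frac{62}{3} \approx -20.667$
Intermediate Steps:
$m{\left(j,C \right)} = 3$ ($m{\left(j,C \right)} = \frac{3}{1} = 3 \cdot 1 = 3$)
$- d{\left(m{\left(3 \cdot 4 \cdot 5,10 \right)} \right)} = - \frac{62}{3}$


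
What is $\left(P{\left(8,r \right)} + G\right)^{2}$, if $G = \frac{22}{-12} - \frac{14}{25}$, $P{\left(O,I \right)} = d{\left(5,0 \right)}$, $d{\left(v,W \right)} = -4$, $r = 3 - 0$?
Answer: $\frac{919681}{22500} \approx 40.875$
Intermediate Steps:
$r = 3$ ($r = 3 + 0 = 3$)
$P{\left(O,I \right)} = -4$
$G = - \frac{359}{150}$ ($G = 22 \left(- \frac{1}{12}\right) - \frac{14}{25} = - \frac{11}{6} - \frac{14}{25} = - \frac{359}{150} \approx -2.3933$)
$\left(P{\left(8,r \right)} + G\right)^{2} = \left(-4 - \frac{359}{150}\right)^{2} = \left(- \frac{959}{150}\right)^{2} = \frac{919681}{22500}$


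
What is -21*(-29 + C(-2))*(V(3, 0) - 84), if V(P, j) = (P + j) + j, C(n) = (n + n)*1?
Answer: -56133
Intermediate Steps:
C(n) = 2*n (C(n) = (2*n)*1 = 2*n)
V(P, j) = P + 2*j
-21*(-29 + C(-2))*(V(3, 0) - 84) = -21*(-29 + 2*(-2))*((3 + 2*0) - 84) = -21*(-29 - 4)*((3 + 0) - 84) = -(-693)*(3 - 84) = -(-693)*(-81) = -21*2673 = -56133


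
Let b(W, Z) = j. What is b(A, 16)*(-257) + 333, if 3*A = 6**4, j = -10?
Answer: 2903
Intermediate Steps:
A = 432 (A = (1/3)*6**4 = (1/3)*1296 = 432)
b(W, Z) = -10
b(A, 16)*(-257) + 333 = -10*(-257) + 333 = 2570 + 333 = 2903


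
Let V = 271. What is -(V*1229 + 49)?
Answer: -333108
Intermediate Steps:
-(V*1229 + 49) = -(271*1229 + 49) = -(333059 + 49) = -1*333108 = -333108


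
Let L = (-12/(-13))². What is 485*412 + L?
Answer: 33769724/169 ≈ 1.9982e+5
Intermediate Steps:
L = 144/169 (L = (-12*(-1/13))² = (12/13)² = 144/169 ≈ 0.85207)
485*412 + L = 485*412 + 144/169 = 199820 + 144/169 = 33769724/169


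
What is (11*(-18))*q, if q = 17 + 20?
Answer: -7326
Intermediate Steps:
q = 37
(11*(-18))*q = (11*(-18))*37 = -198*37 = -7326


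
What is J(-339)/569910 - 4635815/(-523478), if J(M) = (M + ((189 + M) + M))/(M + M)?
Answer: 49757628358569/5618649034790 ≈ 8.8558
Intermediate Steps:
J(M) = (189 + 3*M)/(2*M) (J(M) = (M + (189 + 2*M))/((2*M)) = (189 + 3*M)*(1/(2*M)) = (189 + 3*M)/(2*M))
J(-339)/569910 - 4635815/(-523478) = ((3/2)*(63 - 339)/(-339))/569910 - 4635815/(-523478) = ((3/2)*(-1/339)*(-276))*(1/569910) - 4635815*(-1/523478) = (138/113)*(1/569910) + 4635815/523478 = 23/10733305 + 4635815/523478 = 49757628358569/5618649034790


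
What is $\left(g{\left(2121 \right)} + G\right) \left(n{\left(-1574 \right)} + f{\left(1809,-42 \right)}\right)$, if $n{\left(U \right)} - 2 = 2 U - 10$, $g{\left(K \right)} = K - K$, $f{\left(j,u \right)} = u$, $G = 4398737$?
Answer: $-14067160926$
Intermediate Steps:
$g{\left(K \right)} = 0$
$n{\left(U \right)} = -8 + 2 U$ ($n{\left(U \right)} = 2 + \left(2 U - 10\right) = 2 + \left(-10 + 2 U\right) = -8 + 2 U$)
$\left(g{\left(2121 \right)} + G\right) \left(n{\left(-1574 \right)} + f{\left(1809,-42 \right)}\right) = \left(0 + 4398737\right) \left(\left(-8 + 2 \left(-1574\right)\right) - 42\right) = 4398737 \left(\left(-8 - 3148\right) - 42\right) = 4398737 \left(-3156 - 42\right) = 4398737 \left(-3198\right) = -14067160926$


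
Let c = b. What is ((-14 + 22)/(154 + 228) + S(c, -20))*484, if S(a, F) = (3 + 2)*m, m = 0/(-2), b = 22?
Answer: 1936/191 ≈ 10.136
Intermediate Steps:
c = 22
m = 0 (m = 0*(-½) = 0)
S(a, F) = 0 (S(a, F) = (3 + 2)*0 = 5*0 = 0)
((-14 + 22)/(154 + 228) + S(c, -20))*484 = ((-14 + 22)/(154 + 228) + 0)*484 = (8/382 + 0)*484 = (8*(1/382) + 0)*484 = (4/191 + 0)*484 = (4/191)*484 = 1936/191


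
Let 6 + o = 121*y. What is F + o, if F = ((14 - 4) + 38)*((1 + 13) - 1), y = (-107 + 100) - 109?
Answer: -13418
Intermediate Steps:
y = -116 (y = -7 - 109 = -116)
o = -14042 (o = -6 + 121*(-116) = -6 - 14036 = -14042)
F = 624 (F = (10 + 38)*(14 - 1) = 48*13 = 624)
F + o = 624 - 14042 = -13418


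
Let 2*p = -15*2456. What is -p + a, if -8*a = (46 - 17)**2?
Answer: 146519/8 ≈ 18315.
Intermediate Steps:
p = -18420 (p = (-15*2456)/2 = (1/2)*(-36840) = -18420)
a = -841/8 (a = -(46 - 17)**2/8 = -1/8*29**2 = -1/8*841 = -841/8 ≈ -105.13)
-p + a = -1*(-18420) - 841/8 = 18420 - 841/8 = 146519/8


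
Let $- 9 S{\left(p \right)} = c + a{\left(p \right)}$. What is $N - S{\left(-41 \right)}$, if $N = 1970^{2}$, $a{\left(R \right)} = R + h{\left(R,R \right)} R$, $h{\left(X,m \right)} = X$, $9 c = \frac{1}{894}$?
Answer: $\frac{281044688041}{72414} \approx 3.8811 \cdot 10^{6}$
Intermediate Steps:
$c = \frac{1}{8046}$ ($c = \frac{1}{9 \cdot 894} = \frac{1}{9} \cdot \frac{1}{894} = \frac{1}{8046} \approx 0.00012429$)
$a{\left(R \right)} = R + R^{2}$ ($a{\left(R \right)} = R + R R = R + R^{2}$)
$S{\left(p \right)} = - \frac{1}{72414} - \frac{p \left(1 + p\right)}{9}$ ($S{\left(p \right)} = - \frac{\frac{1}{8046} + p \left(1 + p\right)}{9} = - \frac{1}{72414} - \frac{p \left(1 + p\right)}{9}$)
$N = 3880900$
$N - S{\left(-41 \right)} = 3880900 - \left(- \frac{1}{72414} - - \frac{41 \left(1 - 41\right)}{9}\right) = 3880900 - \left(- \frac{1}{72414} - \left(- \frac{41}{9}\right) \left(-40\right)\right) = 3880900 - \left(- \frac{1}{72414} - \frac{1640}{9}\right) = 3880900 - - \frac{13195441}{72414} = 3880900 + \frac{13195441}{72414} = \frac{281044688041}{72414}$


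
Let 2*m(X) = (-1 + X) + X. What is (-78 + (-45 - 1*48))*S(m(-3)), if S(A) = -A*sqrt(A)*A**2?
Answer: -58653*I*sqrt(14)/16 ≈ -13716.0*I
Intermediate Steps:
m(X) = -1/2 + X (m(X) = ((-1 + X) + X)/2 = (-1 + 2*X)/2 = -1/2 + X)
S(A) = -A**(7/2) (S(A) = -A**(3/2)*A**2 = -A**(7/2))
(-78 + (-45 - 1*48))*S(m(-3)) = (-78 + (-45 - 1*48))*(-(-1/2 - 3)**(7/2)) = (-78 + (-45 - 48))*(-(-7/2)**(7/2)) = (-78 - 93)*(-(-343)*I*sqrt(14)/16) = -58653*I*sqrt(14)/16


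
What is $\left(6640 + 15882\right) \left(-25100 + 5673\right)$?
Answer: $-437534894$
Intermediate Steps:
$\left(6640 + 15882\right) \left(-25100 + 5673\right) = 22522 \left(-19427\right) = -437534894$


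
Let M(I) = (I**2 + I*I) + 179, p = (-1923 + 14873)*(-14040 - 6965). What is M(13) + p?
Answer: -272014233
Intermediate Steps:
p = -272014750 (p = 12950*(-21005) = -272014750)
M(I) = 179 + 2*I**2 (M(I) = (I**2 + I**2) + 179 = 2*I**2 + 179 = 179 + 2*I**2)
M(13) + p = (179 + 2*13**2) - 272014750 = (179 + 2*169) - 272014750 = (179 + 338) - 272014750 = 517 - 272014750 = -272014233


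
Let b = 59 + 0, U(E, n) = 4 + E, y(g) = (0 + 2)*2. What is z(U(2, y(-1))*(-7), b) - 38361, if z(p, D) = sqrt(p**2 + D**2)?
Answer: -38361 + sqrt(5245) ≈ -38289.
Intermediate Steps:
y(g) = 4 (y(g) = 2*2 = 4)
b = 59
z(p, D) = sqrt(D**2 + p**2)
z(U(2, y(-1))*(-7), b) - 38361 = sqrt(59**2 + ((4 + 2)*(-7))**2) - 38361 = sqrt(3481 + (6*(-7))**2) - 38361 = sqrt(3481 + (-42)**2) - 38361 = sqrt(3481 + 1764) - 38361 = sqrt(5245) - 38361 = -38361 + sqrt(5245)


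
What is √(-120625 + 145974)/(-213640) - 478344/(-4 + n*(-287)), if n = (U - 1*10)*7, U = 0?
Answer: -239172/10043 - √25349/213640 ≈ -23.816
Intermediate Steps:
n = -70 (n = (0 - 1*10)*7 = (0 - 10)*7 = -10*7 = -70)
√(-120625 + 145974)/(-213640) - 478344/(-4 + n*(-287)) = √(-120625 + 145974)/(-213640) - 478344/(-4 - 70*(-287)) = √25349*(-1/213640) - 478344/(-4 + 20090) = -√25349/213640 - 478344/20086 = -√25349/213640 - 478344*1/20086 = -√25349/213640 - 239172/10043 = -239172/10043 - √25349/213640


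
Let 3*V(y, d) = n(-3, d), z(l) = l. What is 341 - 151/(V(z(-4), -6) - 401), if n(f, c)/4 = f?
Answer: 138256/405 ≈ 341.37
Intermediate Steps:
n(f, c) = 4*f
V(y, d) = -4 (V(y, d) = (4*(-3))/3 = (⅓)*(-12) = -4)
341 - 151/(V(z(-4), -6) - 401) = 341 - 151/(-4 - 401) = 341 - 151/(-405) = 341 - 1/405*(-151) = 341 + 151/405 = 138256/405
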